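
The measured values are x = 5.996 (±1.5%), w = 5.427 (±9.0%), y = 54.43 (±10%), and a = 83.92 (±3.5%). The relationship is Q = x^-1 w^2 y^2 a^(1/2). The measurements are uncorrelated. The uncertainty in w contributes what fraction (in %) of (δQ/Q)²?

44.4%

(δQ/Q)² = (-1·δx/x)² + (2·δw/w)² + (2·δy/y)² + (½·δa/a)²
  x term: (-1×0.0150)² = 0.000225
  w term: (2×0.0900)² = 0.0324
  y term: (2×0.100)² = 0.0400
  a term: (0.5×0.0350)² = 0.000306
Total = 0.0729. Share from w = 0.0324/0.0729 = 0.444.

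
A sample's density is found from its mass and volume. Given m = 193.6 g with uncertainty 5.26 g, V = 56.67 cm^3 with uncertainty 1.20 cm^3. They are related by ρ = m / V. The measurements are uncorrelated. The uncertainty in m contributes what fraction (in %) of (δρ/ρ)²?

62.2%

(δρ/ρ)² = (1·δm/m)² + (-1·δV/V)²
  m term: (1×0.0272)² = 0.000738
  V term: (-1×0.0212)² = 0.000448
Total = 0.00119. Share from m = 0.000738/0.00119 = 0.622.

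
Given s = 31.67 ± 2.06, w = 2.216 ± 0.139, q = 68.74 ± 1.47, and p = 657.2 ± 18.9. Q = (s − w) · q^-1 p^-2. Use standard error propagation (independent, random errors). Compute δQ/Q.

Let u = s − w = 29.45. δu = √(δs² + δw²) = √(4.24 + 0.0193) = 2.06, so δu/u = 0.0701.
Q is then a monomial in u, q, p:
δQ/Q = √((δu/u)² + (-1·δq/q)² + (-2·δp/p)²) = √(0.00491 + 0.000457 + 0.00331) = 0.0932

0.0932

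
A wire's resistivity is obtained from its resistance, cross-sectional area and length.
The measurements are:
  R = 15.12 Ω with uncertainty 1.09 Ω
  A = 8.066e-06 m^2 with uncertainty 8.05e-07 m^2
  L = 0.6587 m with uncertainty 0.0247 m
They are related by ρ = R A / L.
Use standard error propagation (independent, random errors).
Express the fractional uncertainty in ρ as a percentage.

12.9%

Each factor contributes (exponent × relative error)² to (δρ/ρ)²:
  (1·δR/R)² = (1×0.0721)² = 0.00520;  (1·δA/A)² = (1×0.0998)² = 0.00996;  (-1·δL/L)² = (-1×0.0375)² = 0.00141
δρ/ρ = √(0.0166) = 0.129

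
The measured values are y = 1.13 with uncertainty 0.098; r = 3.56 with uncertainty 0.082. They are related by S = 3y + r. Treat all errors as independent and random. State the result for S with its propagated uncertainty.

For a sum/difference, combine absolute errors in quadrature:
  (3·δy)² = 0.0864;  (δr)² = 0.00672
δS = √(0.0932) = 0.305
S = 6.95.

6.95 ± 0.305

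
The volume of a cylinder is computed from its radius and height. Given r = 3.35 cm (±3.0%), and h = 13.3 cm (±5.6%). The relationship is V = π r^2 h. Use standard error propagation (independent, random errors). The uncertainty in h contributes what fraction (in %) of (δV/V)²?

46.6%

(δV/V)² = (2·δr/r)² + (1·δh/h)²
  r term: (2×0.0300)² = 0.00360
  h term: (1×0.0560)² = 0.00314
Total = 0.00674. Share from h = 0.00314/0.00674 = 0.466.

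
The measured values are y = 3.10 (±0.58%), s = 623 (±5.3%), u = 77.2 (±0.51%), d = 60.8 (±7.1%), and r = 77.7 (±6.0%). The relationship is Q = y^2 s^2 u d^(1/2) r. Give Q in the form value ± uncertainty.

For a monomial Q ∝ y^2, s^2, u, d^(1/2), r, fractional errors add in quadrature:
  (2·δy/y)² = (2×0.00580)² = 0.000135;  (2·δs/s)² = (2×0.0530)² = 0.0112;  (1·δu/u)² = (1×0.00510)² = 2.6e-05;  (½·δd/d)² = (0.5×0.0710)² = 0.00126;  (1·δr/r)² = (1×0.0600)² = 0.00360
δQ/Q = √(0.0163) = 0.128
Q = 1.74e+11, so δQ = 0.128 × 1.74e+11 = 2.22e+10.

(1.74 ± 0.222) × 10^11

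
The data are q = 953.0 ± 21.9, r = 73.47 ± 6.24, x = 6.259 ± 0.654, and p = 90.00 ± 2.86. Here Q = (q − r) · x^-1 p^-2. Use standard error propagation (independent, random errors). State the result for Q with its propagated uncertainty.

Let u = q − r = 879.5. δu = √(δq² + δr²) = √(480 + 38.9) = 22.8, so δu/u = 0.0259.
Q is then a monomial in u, x, p:
δQ/Q = √((δu/u)² + (-1·δx/x)² + (-2·δp/p)²) = √(0.000670 + 0.0109 + 0.00404) = 0.125
Q = 0.01735, so δQ = 0.125 × 0.01735 = 0.00217.

0.01735 ± 0.00217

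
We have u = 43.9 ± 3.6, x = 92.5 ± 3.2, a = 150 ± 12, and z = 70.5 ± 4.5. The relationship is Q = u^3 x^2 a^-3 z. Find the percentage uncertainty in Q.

Since Q is a product/quotient, work with relative uncertainties:
  (3·δu/u)² = (3×0.0820)² = 0.0605;  (2·δx/x)² = (2×0.0346)² = 0.00479;  (-3·δa/a)² = (-3×0.0800)² = 0.0576;  (1·δz/z)² = (1×0.0638)² = 0.00407
δQ/Q = √(0.127) = 0.356

35.6%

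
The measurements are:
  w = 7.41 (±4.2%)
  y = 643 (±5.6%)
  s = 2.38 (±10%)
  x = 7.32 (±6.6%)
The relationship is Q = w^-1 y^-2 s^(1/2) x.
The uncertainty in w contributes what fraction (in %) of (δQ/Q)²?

(δQ/Q)² = (-1·δw/w)² + (-2·δy/y)² + (½·δs/s)² + (1·δx/x)²
  w term: (-1×0.0420)² = 0.00176
  y term: (-2×0.0560)² = 0.0125
  s term: (0.5×0.100)² = 0.00250
  x term: (1×0.0660)² = 0.00436
Total = 0.0212. Share from w = 0.00176/0.0212 = 0.0833.

8.33%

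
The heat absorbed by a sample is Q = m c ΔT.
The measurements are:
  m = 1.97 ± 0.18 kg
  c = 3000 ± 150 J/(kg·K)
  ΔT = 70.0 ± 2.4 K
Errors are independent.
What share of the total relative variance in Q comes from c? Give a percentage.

20.8%

(δQ/Q)² = (1·δm/m)² + (1·δc/c)² + (1·δΔT/ΔT)²
  m term: (1×0.0914)² = 0.00835
  c term: (1×0.0500)² = 0.00250
  ΔT term: (1×0.0343)² = 0.00118
Total = 0.0120. Share from c = 0.00250/0.0120 = 0.208.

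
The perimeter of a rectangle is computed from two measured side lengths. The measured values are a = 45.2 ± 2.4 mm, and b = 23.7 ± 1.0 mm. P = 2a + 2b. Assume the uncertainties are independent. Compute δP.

Absolute uncertainties add in quadrature for a linear combination:
  (2·δa)² = 23.0;  (2·δb)² = 4.00
δP = √(27.0) = 5.20 mm

5.20 mm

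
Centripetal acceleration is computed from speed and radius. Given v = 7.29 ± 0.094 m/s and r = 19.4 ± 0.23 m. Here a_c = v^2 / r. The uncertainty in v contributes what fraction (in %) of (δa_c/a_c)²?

(δa_c/a_c)² = (2·δv/v)² + (-1·δr/r)²
  v term: (2×0.0129)² = 0.000665
  r term: (-1×0.0119)² = 0.000141
Total = 0.000806. Share from v = 0.000665/0.000806 = 0.826.

82.6%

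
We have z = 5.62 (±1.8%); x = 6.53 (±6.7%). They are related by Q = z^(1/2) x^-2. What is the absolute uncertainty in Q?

0.00747

Products/powers → add relative errors in quadrature, weighted by exponent:
  (½·δz/z)² = (0.5×0.0180)² = 8.1e-05;  (-2·δx/x)² = (-2×0.0670)² = 0.0180
δQ/Q = √(0.0180) = 0.134
Q = 0.0556, so δQ = 0.134 × 0.0556 = 0.00747.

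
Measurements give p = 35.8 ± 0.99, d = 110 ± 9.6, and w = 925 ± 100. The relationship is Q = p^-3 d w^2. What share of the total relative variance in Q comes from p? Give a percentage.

(δQ/Q)² = (-3·δp/p)² + (1·δd/d)² + (2·δw/w)²
  p term: (-3×0.0277)² = 0.00688
  d term: (1×0.0873)² = 0.00762
  w term: (2×0.108)² = 0.0467
Total = 0.0612. Share from p = 0.00688/0.0612 = 0.112.

11.2%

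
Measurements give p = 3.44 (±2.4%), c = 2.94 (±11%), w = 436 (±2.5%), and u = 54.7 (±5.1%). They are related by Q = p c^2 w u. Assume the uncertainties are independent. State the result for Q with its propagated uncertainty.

(7.09 ± 1.62) × 10^5

Each factor contributes (exponent × relative error)² to (δQ/Q)²:
  (1·δp/p)² = (1×0.0240)² = 0.000576;  (2·δc/c)² = (2×0.110)² = 0.0484;  (1·δw/w)² = (1×0.0250)² = 0.000625;  (1·δu/u)² = (1×0.0510)² = 0.00260
δQ/Q = √(0.0522) = 0.228
Q = 7.09e+05, so δQ = 0.228 × 7.09e+05 = 1.62e+05.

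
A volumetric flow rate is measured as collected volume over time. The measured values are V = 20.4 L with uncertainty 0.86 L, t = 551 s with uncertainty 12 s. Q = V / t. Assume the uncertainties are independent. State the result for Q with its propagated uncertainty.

Since Q is a product/quotient, work with relative uncertainties:
  (1·δV/V)² = (1×0.0422)² = 0.00178;  (-1·δt/t)² = (-1×0.0218)² = 0.000474
δQ/Q = √(0.00225) = 0.0475
Q = 0.0370 L/s, so δQ = 0.0475 × 0.0370 = 0.00176 L/s.

0.0370 ± 0.00176 L/s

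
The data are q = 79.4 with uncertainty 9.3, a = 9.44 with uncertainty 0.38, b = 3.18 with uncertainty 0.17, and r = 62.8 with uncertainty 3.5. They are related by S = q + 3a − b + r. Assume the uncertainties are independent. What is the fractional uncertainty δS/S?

0.0598

Absolute uncertainties add in quadrature for a linear combination:
  (δq)² = 86.5;  (3·δa)² = 1.30;  (δb)² = 0.0289;  (δr)² = 12.2
δS = √(100) = 10.0
S = 167, so δS/S = 10.0/167 = 0.0598.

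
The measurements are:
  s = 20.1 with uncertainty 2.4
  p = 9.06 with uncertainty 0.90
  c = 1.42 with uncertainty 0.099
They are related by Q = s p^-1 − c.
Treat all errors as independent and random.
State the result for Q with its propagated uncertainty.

Let w = s·p^-1 = 2.22. δw/w = √((1·δs/s)² + (-1·δp/p)²) = √(0.0143 + 0.00987) = 0.155, so δw = 0.345.
Q = w − c: δQ = √(δw² + δc²) = √(0.119 + 0.00980) = 0.359
Q = 0.799.

0.799 ± 0.359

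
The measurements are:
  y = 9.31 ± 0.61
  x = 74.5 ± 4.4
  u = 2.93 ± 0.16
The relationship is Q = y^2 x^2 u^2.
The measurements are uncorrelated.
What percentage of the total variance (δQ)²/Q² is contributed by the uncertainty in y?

(δQ/Q)² = (2·δy/y)² + (2·δx/x)² + (2·δu/u)²
  y term: (2×0.0655)² = 0.0172
  x term: (2×0.0591)² = 0.0140
  u term: (2×0.0546)² = 0.0119
Total = 0.0431. Share from y = 0.0172/0.0431 = 0.399.

39.9%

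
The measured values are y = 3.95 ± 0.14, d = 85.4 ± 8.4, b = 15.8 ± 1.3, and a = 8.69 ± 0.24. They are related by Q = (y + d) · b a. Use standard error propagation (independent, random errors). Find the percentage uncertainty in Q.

Let u = y + d = 89.4. δu = √(δy² + δd²) = √(0.0196 + 70.6) = 8.40, so δu/u = 0.0940.
Q is then a monomial in u, b, a:
δQ/Q = √((δu/u)² + (1·δb/b)² + (1·δa/a)²) = √(0.00884 + 0.00677 + 0.000763) = 0.128

12.8%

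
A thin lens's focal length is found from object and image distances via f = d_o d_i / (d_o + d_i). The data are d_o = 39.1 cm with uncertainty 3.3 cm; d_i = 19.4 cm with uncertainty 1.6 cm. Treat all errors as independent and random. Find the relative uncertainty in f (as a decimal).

0.0618

∂f/∂d_o = (d_i/(d_o+d_i))² = 0.110;  ∂f/∂d_i = (d_o/(d_o+d_i))² = 0.447
δf = √((∂f/∂d_o · δd_o)² + (∂f/∂d_i · δd_i)²) = √(0.132 + 0.511) = 0.802 cm
f = 13.0 cm, so δf/f = 0.802/13.0 = 0.0618.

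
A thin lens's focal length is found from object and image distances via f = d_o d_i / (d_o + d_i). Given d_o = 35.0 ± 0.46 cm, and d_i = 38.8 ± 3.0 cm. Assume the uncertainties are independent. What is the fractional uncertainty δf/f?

∂f/∂d_o = (d_i/(d_o+d_i))² = 0.276;  ∂f/∂d_i = (d_o/(d_o+d_i))² = 0.225
δf = √((∂f/∂d_o · δd_o)² + (∂f/∂d_i · δd_i)²) = √(0.0162 + 0.455) = 0.687 cm
f = 18.4 cm, so δf/f = 0.687/18.4 = 0.0373.

0.0373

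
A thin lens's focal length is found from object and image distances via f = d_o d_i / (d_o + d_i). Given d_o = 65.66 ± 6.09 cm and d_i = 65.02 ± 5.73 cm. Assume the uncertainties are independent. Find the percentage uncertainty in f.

∂f/∂d_o = (d_i/(d_o+d_i))² = 0.248;  ∂f/∂d_i = (d_o/(d_o+d_i))² = 0.252
δf = √((∂f/∂d_o · δd_o)² + (∂f/∂d_i · δd_i)²) = √(2.27 + 2.09) = 2.09 cm
f = 32.67 cm, so δf/f = 2.09/32.67 = 0.0640.

6.40%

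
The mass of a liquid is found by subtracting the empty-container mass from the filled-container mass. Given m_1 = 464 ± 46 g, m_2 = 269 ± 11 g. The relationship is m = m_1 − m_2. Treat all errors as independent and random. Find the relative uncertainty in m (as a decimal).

Each term contributes (cᵢ δxᵢ)² to (δm)²:
  (δm_1)² = 2120;  (δm_2)² = 121
δm = √(2240) = 47.3 g
m = 195 g, so δm/m = 47.3/195 = 0.243.

0.243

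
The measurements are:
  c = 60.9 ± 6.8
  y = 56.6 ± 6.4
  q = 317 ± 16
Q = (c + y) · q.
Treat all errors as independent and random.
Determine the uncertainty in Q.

3510

Let u = c + y = 118. δu = √(δc² + δy²) = √(46.2 + 41.0) = 9.34, so δu/u = 0.0795.
Q is then a monomial in u, q:
δQ/Q = √((δu/u)² + (1·δq/q)²) = √(0.00632 + 0.00255) = 0.0941
Q = 37200, so δQ = 0.0941 × 37200 = 3510.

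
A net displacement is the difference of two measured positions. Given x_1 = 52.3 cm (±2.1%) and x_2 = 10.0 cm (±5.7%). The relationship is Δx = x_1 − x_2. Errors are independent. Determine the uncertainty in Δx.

1.24 cm

For a sum/difference, combine absolute errors in quadrature:
  (δx_1)² = 1.21;  (δx_2)² = 0.325
δΔx = √(1.53) = 1.24 cm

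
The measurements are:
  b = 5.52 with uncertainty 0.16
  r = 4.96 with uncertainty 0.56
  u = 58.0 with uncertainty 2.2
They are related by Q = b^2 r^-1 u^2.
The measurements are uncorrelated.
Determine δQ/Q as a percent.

For a monomial Q ∝ b^2, r^-1, u^2, fractional errors add in quadrature:
  (2·δb/b)² = (2×0.0290)² = 0.00336;  (-1·δr/r)² = (-1×0.113)² = 0.0127;  (2·δu/u)² = (2×0.0379)² = 0.00576
δQ/Q = √(0.0219) = 0.148

14.8%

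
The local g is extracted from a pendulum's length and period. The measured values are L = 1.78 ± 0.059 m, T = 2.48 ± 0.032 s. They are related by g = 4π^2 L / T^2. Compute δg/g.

0.0420

g is a product of powers, so relative uncertainties combine in quadrature:
  (1·δL/L)² = (1×0.0331)² = 0.00110;  (-2·δT/T)² = (-2×0.0129)² = 0.000666
δg/g = √(0.00176) = 0.0420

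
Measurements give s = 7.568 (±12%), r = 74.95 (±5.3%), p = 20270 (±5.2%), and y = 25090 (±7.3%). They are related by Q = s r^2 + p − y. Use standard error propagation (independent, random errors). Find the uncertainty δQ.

Let w = s·r^2 = 42510. δw/w = √((1·δs/s)² + (2·δr/r)²) = √(0.0144 + 0.0112) = 0.160, so δw = 6810.
Q = w + p − y: δQ = √(δw² + δp² + δy²) = √(4.63e+07 + 1.11e+06 + 3.35e+06) = 7130

7130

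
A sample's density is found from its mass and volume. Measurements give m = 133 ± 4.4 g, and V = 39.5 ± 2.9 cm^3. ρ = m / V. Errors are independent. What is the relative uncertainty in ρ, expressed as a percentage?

8.05%

Products/powers → add relative errors in quadrature, weighted by exponent:
  (1·δm/m)² = (1×0.0331)² = 0.00109;  (-1·δV/V)² = (-1×0.0734)² = 0.00539
δρ/ρ = √(0.00648) = 0.0805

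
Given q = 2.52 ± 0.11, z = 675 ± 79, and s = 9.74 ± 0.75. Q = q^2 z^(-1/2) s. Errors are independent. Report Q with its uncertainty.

2.38 ± 0.310

For a monomial Q ∝ q^2, z^(-1/2), s, fractional errors add in quadrature:
  (2·δq/q)² = (2×0.0437)² = 0.00762;  (−½·δz/z)² = (-0.5×0.117)² = 0.00342;  (1·δs/s)² = (1×0.0770)² = 0.00593
δQ/Q = √(0.0170) = 0.130
Q = 2.38, so δQ = 0.130 × 2.38 = 0.310.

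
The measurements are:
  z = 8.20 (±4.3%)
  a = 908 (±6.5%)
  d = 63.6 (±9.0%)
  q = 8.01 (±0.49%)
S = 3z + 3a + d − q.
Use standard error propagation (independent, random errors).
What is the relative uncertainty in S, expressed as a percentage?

6.32%

For a sum/difference, combine absolute errors in quadrature:
  (3·δz)² = 1.12;  (3·δa)² = 31400;  (δd)² = 32.8;  (δq)² = 0.00154
δS = √(31400) = 177
S = 2800, so δS/S = 177/2800 = 0.0632.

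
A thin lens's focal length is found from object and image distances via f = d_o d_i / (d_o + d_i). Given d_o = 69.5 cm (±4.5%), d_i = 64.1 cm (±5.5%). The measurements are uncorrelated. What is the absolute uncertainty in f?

∂f/∂d_o = (d_i/(d_o+d_i))² = 0.230;  ∂f/∂d_i = (d_o/(d_o+d_i))² = 0.271
δf = √((∂f/∂d_o · δd_o)² + (∂f/∂d_i · δd_i)²) = √(0.518 + 0.910) = 1.20 cm

1.20 cm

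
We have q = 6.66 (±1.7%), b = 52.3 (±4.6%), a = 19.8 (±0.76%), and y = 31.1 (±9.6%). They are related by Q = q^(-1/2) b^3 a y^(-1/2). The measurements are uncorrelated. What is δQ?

28800

Products/powers → add relative errors in quadrature, weighted by exponent:
  (−½·δq/q)² = (-0.5×0.0170)² = 7.23e-05;  (3·δb/b)² = (3×0.0460)² = 0.0190;  (1·δa/a)² = (1×0.00760)² = 5.78e-05;  (−½·δy/y)² = (-0.5×0.0960)² = 0.00230
δQ/Q = √(0.0215) = 0.147
Q = 1.97e+05, so δQ = 0.147 × 1.97e+05 = 28800.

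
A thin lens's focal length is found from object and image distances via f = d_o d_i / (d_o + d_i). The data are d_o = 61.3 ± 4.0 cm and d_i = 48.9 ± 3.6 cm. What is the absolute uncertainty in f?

1.36 cm

∂f/∂d_o = (d_i/(d_o+d_i))² = 0.197;  ∂f/∂d_i = (d_o/(d_o+d_i))² = 0.309
δf = √((∂f/∂d_o · δd_o)² + (∂f/∂d_i · δd_i)²) = √(0.620 + 1.24) = 1.36 cm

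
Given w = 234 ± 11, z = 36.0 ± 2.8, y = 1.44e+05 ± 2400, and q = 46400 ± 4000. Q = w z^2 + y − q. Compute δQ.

Let p = w·z^2 = 3.03e+05. δp/p = √((1·δw/w)² + (2·δz/z)²) = √(0.00221 + 0.0242) = 0.163, so δp = 49300.
Q = p + y − q: δQ = √(δp² + δy² + δq²) = √(2.43e+09 + 5.76e+06 + 1.6e+07) = 49500

49500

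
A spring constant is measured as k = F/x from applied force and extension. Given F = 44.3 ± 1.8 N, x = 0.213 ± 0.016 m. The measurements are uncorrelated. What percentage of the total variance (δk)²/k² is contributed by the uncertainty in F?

(δk/k)² = (1·δF/F)² + (-1·δx/x)²
  F term: (1×0.0406)² = 0.00165
  x term: (-1×0.0751)² = 0.00564
Total = 0.00729. Share from F = 0.00165/0.00729 = 0.226.

22.6%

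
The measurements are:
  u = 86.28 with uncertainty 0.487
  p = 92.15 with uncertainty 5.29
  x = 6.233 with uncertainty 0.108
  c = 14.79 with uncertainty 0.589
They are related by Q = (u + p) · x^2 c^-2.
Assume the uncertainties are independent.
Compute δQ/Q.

Let w = u + p = 178.4. δw = √(δu² + δp²) = √(0.237 + 28.0) = 5.31, so δw/w = 0.0298.
Q is then a monomial in w, x, c:
δQ/Q = √((δw/w)² + (2·δx/x)² + (-2·δc/c)²) = √(0.000886 + 0.00120 + 0.00634) = 0.0918

0.0918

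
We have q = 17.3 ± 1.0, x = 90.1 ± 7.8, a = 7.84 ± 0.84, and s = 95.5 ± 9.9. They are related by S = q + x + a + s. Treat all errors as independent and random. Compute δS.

S is a linear combination, so absolute uncertainties add in quadrature:
  (δq)² = 1.00;  (δx)² = 60.8;  (δa)² = 0.706;  (δs)² = 98.0
δS = √(161) = 12.7

12.7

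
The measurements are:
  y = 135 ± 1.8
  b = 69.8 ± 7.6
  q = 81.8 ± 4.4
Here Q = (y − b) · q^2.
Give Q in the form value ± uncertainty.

(4.36 ± 0.702) × 10^5

Let u = y − b = 65.2. δu = √(δy² + δb²) = √(3.24 + 57.8) = 7.81, so δu/u = 0.120.
Q is then a monomial in u, q:
δQ/Q = √((δu/u)² + (2·δq/q)²) = √(0.0143 + 0.0116) = 0.161
Q = 4.36e+05, so δQ = 0.161 × 4.36e+05 = 70200.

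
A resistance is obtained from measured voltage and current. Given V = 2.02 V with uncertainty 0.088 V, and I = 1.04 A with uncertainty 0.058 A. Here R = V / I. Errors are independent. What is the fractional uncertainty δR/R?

0.0708

R is a product of powers, so relative uncertainties combine in quadrature:
  (1·δV/V)² = (1×0.0436)² = 0.00190;  (-1·δI/I)² = (-1×0.0558)² = 0.00311
δR/R = √(0.00501) = 0.0708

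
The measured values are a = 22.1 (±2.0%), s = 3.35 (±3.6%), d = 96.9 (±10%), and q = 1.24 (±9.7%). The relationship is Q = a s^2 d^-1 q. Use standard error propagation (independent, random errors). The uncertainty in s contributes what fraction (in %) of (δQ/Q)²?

20.7%

(δQ/Q)² = (1·δa/a)² + (2·δs/s)² + (-1·δd/d)² + (1·δq/q)²
  a term: (1×0.0200)² = 0.000400
  s term: (2×0.0360)² = 0.00518
  d term: (-1×0.100)² = 0.0100
  q term: (1×0.0970)² = 0.00941
Total = 0.0250. Share from s = 0.00518/0.0250 = 0.207.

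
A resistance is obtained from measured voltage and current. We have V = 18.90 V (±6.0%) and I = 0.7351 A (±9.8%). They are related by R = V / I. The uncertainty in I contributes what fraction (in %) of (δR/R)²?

72.7%

(δR/R)² = (1·δV/V)² + (-1·δI/I)²
  V term: (1×0.0600)² = 0.00360
  I term: (-1×0.0980)² = 0.00960
Total = 0.0132. Share from I = 0.00960/0.0132 = 0.727.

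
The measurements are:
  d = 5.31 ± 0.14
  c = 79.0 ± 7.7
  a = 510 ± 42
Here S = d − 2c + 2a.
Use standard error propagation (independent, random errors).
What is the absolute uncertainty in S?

S is a linear combination, so absolute uncertainties add in quadrature:
  (δd)² = 0.0196;  (2·δc)² = 237;  (2·δa)² = 7060
δS = √(7290) = 85.4

85.4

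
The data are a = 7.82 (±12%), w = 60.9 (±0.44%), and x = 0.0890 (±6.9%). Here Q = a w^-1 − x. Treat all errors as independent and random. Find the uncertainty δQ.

Let p = a·w^-1 = 0.128. δp/p = √((1·δa/a)² + (-1·δw/w)²) = √(0.0144 + 1.94e-05) = 0.120, so δp = 0.0154.
Q = p − x: δQ = √(δp² + δx²) = √(0.000238 + 3.77e-05) = 0.0166

0.0166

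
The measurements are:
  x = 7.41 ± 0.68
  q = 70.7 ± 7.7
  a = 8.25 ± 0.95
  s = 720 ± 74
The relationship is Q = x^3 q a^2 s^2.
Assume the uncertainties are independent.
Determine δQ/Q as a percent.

42.8%

Each factor contributes (exponent × relative error)² to (δQ/Q)²:
  (3·δx/x)² = (3×0.0918)² = 0.0758;  (1·δq/q)² = (1×0.109)² = 0.0119;  (2·δa/a)² = (2×0.115)² = 0.0530;  (2·δs/s)² = (2×0.103)² = 0.0423
δQ/Q = √(0.183) = 0.428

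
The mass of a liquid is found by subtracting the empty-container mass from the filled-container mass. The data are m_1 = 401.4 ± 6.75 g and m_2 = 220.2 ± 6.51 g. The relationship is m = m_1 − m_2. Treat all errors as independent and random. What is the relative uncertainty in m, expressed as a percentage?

For a sum/difference, combine absolute errors in quadrature:
  (δm_1)² = 45.6;  (δm_2)² = 42.4
δm = √(87.9) = 9.38 g
m = 181.2 g, so δm/m = 9.38/181.2 = 0.0518.

5.18%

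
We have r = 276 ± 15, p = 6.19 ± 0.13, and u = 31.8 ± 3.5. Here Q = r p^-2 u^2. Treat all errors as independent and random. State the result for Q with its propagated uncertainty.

Q is a product of powers, so relative uncertainties combine in quadrature:
  (1·δr/r)² = (1×0.0543)² = 0.00295;  (-2·δp/p)² = (-2×0.0210)² = 0.00176;  (2·δu/u)² = (2×0.110)² = 0.0485
δQ/Q = √(0.0532) = 0.231
Q = 7280, so δQ = 0.231 × 7280 = 1680.

7280 ± 1680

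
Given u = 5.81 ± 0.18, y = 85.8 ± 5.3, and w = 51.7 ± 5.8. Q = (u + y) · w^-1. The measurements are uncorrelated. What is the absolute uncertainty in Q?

0.224

Let h = u + y = 91.6. δh = √(δu² + δy²) = √(0.0324 + 28.1) = 5.30, so δh/h = 0.0579.
Q is then a monomial in h, w:
δQ/Q = √((δh/h)² + (-1·δw/w)²) = √(0.00335 + 0.0126) = 0.126
Q = 1.77, so δQ = 0.126 × 1.77 = 0.224.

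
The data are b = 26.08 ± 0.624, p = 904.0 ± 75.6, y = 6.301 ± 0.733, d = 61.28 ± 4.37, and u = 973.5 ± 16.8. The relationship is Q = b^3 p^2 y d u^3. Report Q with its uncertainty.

Products/powers → add relative errors in quadrature, weighted by exponent:
  (3·δb/b)² = (3×0.0239)² = 0.00515;  (2·δp/p)² = (2×0.0836)² = 0.0280;  (1·δy/y)² = (1×0.116)² = 0.0135;  (1·δd/d)² = (1×0.0713)² = 0.00509;  (3·δu/u)² = (3×0.0173)² = 0.00268
δQ/Q = √(0.0544) = 0.233
Q = 5.164e+21, so δQ = 0.233 × 5.164e+21 = 1.2e+21.

(5.164 ± 1.20) × 10^21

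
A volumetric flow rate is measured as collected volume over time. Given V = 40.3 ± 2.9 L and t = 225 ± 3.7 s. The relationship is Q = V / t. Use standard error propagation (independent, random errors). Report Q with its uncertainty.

0.179 ± 0.0132 L/s

Products/powers → add relative errors in quadrature, weighted by exponent:
  (1·δV/V)² = (1×0.0720)² = 0.00518;  (-1·δt/t)² = (-1×0.0164)² = 0.000270
δQ/Q = √(0.00545) = 0.0738
Q = 0.179 L/s, so δQ = 0.0738 × 0.179 = 0.0132 L/s.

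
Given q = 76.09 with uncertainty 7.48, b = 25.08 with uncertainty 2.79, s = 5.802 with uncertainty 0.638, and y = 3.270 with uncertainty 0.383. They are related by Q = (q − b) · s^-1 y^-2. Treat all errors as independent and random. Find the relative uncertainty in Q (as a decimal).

0.302

Let u = q − b = 51.01. δu = √(δq² + δb²) = √(56.0 + 7.78) = 7.98, so δu/u = 0.157.
Q is then a monomial in u, s, y:
δQ/Q = √((δu/u)² + (-1·δs/s)² + (-2·δy/y)²) = √(0.0245 + 0.0121 + 0.0549) = 0.302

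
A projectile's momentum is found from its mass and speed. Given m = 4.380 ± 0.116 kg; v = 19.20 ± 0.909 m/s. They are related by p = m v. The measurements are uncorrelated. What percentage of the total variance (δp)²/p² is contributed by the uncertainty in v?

76.2%

(δp/p)² = (1·δm/m)² + (1·δv/v)²
  m term: (1×0.0265)² = 0.000701
  v term: (1×0.0473)² = 0.00224
Total = 0.00294. Share from v = 0.00224/0.00294 = 0.762.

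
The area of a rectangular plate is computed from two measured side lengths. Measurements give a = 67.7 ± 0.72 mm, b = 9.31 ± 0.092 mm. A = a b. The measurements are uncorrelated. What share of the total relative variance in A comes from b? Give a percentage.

46.3%

(δA/A)² = (1·δa/a)² + (1·δb/b)²
  a term: (1×0.0106)² = 0.000113
  b term: (1×0.00988)² = 9.77e-05
Total = 0.000211. Share from b = 9.77e-05/0.000211 = 0.463.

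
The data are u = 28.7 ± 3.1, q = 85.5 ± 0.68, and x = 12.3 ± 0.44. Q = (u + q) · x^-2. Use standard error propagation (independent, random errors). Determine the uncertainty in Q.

0.0579

Let w = u + q = 114. δw = √(δu² + δq²) = √(9.61 + 0.462) = 3.17, so δw/w = 0.0278.
Q is then a monomial in w, x:
δQ/Q = √((δw/w)² + (-2·δx/x)²) = √(0.000772 + 0.00512) = 0.0768
Q = 0.755, so δQ = 0.0768 × 0.755 = 0.0579.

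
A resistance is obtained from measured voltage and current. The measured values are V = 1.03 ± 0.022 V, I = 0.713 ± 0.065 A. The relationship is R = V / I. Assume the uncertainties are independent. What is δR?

For a monomial R ∝ V, I^-1, fractional errors add in quadrature:
  (1·δV/V)² = (1×0.0214)² = 0.000456;  (-1·δI/I)² = (-1×0.0912)² = 0.00831
δR/R = √(0.00877) = 0.0936
R = 1.44 Ω, so δR = 0.0936 × 1.44 = 0.135 Ω.

0.135 Ω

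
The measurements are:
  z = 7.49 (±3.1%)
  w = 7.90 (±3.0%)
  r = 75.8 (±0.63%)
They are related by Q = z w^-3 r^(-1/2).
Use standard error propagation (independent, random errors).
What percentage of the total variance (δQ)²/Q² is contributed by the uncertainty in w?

89.3%

(δQ/Q)² = (1·δz/z)² + (-3·δw/w)² + (−½·δr/r)²
  z term: (1×0.0310)² = 0.000961
  w term: (-3×0.0300)² = 0.00810
  r term: (-0.5×0.00630)² = 9.92e-06
Total = 0.00907. Share from w = 0.00810/0.00907 = 0.893.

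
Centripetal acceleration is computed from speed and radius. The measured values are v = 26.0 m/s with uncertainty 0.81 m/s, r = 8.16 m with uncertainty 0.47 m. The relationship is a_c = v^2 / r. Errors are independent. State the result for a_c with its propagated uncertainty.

82.8 ± 7.03 m/s^2

Each factor contributes (exponent × relative error)² to (δa_c/a_c)²:
  (2·δv/v)² = (2×0.0312)² = 0.00388;  (-1·δr/r)² = (-1×0.0576)² = 0.00332
δa_c/a_c = √(0.00720) = 0.0849
a_c = 82.8 m/s^2, so δa_c = 0.0849 × 82.8 = 7.03 m/s^2.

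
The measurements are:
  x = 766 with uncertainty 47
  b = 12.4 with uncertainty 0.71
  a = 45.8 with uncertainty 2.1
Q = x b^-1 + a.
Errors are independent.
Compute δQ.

5.59

Let p = x·b^-1 = 61.8. δp/p = √((1·δx/x)² + (-1·δb/b)²) = √(0.00376 + 0.00328) = 0.0839, so δp = 5.18.
Q = p + a: δQ = √(δp² + δa²) = √(26.9 + 4.41) = 5.59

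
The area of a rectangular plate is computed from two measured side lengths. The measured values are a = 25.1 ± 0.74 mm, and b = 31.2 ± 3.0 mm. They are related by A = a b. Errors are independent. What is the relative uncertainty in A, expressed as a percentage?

A is a product of powers, so relative uncertainties combine in quadrature:
  (1·δa/a)² = (1×0.0295)² = 0.000869;  (1·δb/b)² = (1×0.0962)² = 0.00925
δA/A = √(0.0101) = 0.101

10.1%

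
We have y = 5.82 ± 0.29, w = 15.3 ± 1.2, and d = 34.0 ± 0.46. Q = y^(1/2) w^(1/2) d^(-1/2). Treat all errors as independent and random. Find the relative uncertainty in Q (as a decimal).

For a monomial Q ∝ y^(1/2), w^(1/2), d^(-1/2), fractional errors add in quadrature:
  (½·δy/y)² = (0.5×0.0498)² = 0.000621;  (½·δw/w)² = (0.5×0.0784)² = 0.00154;  (−½·δd/d)² = (-0.5×0.0135)² = 4.58e-05
δQ/Q = √(0.00220) = 0.0470

0.0470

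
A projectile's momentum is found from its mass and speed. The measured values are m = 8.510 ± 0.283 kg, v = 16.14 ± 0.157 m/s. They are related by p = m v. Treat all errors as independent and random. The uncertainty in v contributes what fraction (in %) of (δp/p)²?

(δp/p)² = (1·δm/m)² + (1·δv/v)²
  m term: (1×0.0333)² = 0.00111
  v term: (1×0.00973)² = 9.46e-05
Total = 0.00120. Share from v = 9.46e-05/0.00120 = 0.0788.

7.88%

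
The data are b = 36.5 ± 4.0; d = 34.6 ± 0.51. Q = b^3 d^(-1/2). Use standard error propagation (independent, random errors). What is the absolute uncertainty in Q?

2720

Relative error in a monomial: (δQ/Q)² = Σ (nᵢ · δxᵢ/xᵢ)².
  (3·δb/b)² = (3×0.110)² = 0.108;  (−½·δd/d)² = (-0.5×0.0147)² = 5.43e-05
δQ/Q = √(0.108) = 0.329
Q = 8270, so δQ = 0.329 × 8270 = 2720.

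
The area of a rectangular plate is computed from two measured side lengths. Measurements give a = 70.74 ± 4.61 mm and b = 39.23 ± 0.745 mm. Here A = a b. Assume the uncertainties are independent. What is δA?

188 mm^2

Products/powers → add relative errors in quadrature, weighted by exponent:
  (1·δa/a)² = (1×0.0652)² = 0.00425;  (1·δb/b)² = (1×0.0190)² = 0.000361
δA/A = √(0.00461) = 0.0679
A = 2775 mm^2, so δA = 0.0679 × 2775 = 188 mm^2.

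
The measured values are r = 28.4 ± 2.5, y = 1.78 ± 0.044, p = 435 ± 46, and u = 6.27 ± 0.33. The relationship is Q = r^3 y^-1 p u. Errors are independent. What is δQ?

Q is a product of powers, so relative uncertainties combine in quadrature:
  (3·δr/r)² = (3×0.0880)² = 0.0697;  (-1·δy/y)² = (-1×0.0247)² = 0.000611;  (1·δp/p)² = (1×0.106)² = 0.0112;  (1·δu/u)² = (1×0.0526)² = 0.00277
δQ/Q = √(0.0843) = 0.290
Q = 3.51e+07, so δQ = 0.290 × 3.51e+07 = 1.02e+07.

1.02e+07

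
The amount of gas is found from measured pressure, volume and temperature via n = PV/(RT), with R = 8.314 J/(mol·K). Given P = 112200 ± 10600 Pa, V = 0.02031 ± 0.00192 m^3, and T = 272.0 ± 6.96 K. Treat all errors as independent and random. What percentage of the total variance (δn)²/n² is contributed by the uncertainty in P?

(δn/n)² = (1·δP/P)² + (1·δV/V)² + (-1·δT/T)²
  P term: (1×0.0945)² = 0.00893
  V term: (1×0.0945)² = 0.00894
  T term: (-1×0.0256)² = 0.000655
Total = 0.0185. Share from P = 0.00893/0.0185 = 0.482.

48.2%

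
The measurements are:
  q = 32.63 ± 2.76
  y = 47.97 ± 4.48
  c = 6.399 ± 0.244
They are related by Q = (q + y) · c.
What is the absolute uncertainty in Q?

Let u = q + y = 80.60. δu = √(δq² + δy²) = √(7.62 + 20.1) = 5.26, so δu/u = 0.0653.
Q is then a monomial in u, c:
δQ/Q = √((δu/u)² + (1·δc/c)²) = √(0.00426 + 0.00145) = 0.0756
Q = 515.8, so δQ = 0.0756 × 515.8 = 39.0.

39.0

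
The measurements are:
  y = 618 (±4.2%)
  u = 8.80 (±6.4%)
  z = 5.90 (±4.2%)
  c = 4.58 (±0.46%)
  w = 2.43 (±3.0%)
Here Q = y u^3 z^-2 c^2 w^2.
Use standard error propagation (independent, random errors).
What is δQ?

3.33e+05

Relative error in a monomial: (δQ/Q)² = Σ (nᵢ · δxᵢ/xᵢ)².
  (1·δy/y)² = (1×0.0420)² = 0.00176;  (3·δu/u)² = (3×0.0640)² = 0.0369;  (-2·δz/z)² = (-2×0.0420)² = 0.00706;  (2·δc/c)² = (2×0.00460)² = 8.46e-05;  (2·δw/w)² = (2×0.0300)² = 0.00360
δQ/Q = √(0.0494) = 0.222
Q = 1.5e+06, so δQ = 0.222 × 1.5e+06 = 3.33e+05.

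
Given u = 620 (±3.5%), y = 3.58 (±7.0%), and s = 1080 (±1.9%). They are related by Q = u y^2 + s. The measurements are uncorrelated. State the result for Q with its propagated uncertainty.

9030 ± 1150

Let p = u·y^2 = 7950. δp/p = √((1·δu/u)² + (2·δy/y)²) = √(0.00123 + 0.0196) = 0.144, so δp = 1150.
Q = p + s: δQ = √(δp² + δs²) = √(1.31e+06 + 421) = 1150
Q = 9030.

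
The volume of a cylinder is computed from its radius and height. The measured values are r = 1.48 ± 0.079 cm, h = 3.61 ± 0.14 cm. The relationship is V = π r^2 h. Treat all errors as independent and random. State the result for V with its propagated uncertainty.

For a monomial V ∝ r^2, h, fractional errors add in quadrature:
  (2·δr/r)² = (2×0.0534)² = 0.0114;  (1·δh/h)² = (1×0.0388)² = 0.00150
δV/V = √(0.0129) = 0.114
V = 24.8 cm^3, so δV = 0.114 × 24.8 = 2.82 cm^3.

24.8 ± 2.82 cm^3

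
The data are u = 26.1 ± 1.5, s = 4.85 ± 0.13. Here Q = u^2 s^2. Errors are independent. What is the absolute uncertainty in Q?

Products/powers → add relative errors in quadrature, weighted by exponent:
  (2·δu/u)² = (2×0.0575)² = 0.0132;  (2·δs/s)² = (2×0.0268)² = 0.00287
δQ/Q = √(0.0161) = 0.127
Q = 16000, so δQ = 0.127 × 16000 = 2030.

2030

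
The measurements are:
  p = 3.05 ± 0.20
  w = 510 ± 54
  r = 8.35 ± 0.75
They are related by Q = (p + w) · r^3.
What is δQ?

86400

Let u = p + w = 513. δu = √(δp² + δw²) = √(0.0400 + 2920) = 54.0, so δu/u = 0.105.
Q is then a monomial in u, r:
δQ/Q = √((δu/u)² + (3·δr/r)²) = √(0.0111 + 0.0726) = 0.289
Q = 2.99e+05, so δQ = 0.289 × 2.99e+05 = 86400.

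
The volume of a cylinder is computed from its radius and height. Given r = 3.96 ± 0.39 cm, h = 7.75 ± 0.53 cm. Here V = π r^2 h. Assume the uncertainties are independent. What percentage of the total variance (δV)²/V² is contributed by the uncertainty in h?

(δV/V)² = (2·δr/r)² + (1·δh/h)²
  r term: (2×0.0985)² = 0.0388
  h term: (1×0.0684)² = 0.00468
Total = 0.0435. Share from h = 0.00468/0.0435 = 0.108.

10.8%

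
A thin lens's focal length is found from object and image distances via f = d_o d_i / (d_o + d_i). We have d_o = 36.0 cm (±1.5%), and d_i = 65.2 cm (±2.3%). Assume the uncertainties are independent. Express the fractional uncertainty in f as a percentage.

1.27%

∂f/∂d_o = (d_i/(d_o+d_i))² = 0.415;  ∂f/∂d_i = (d_o/(d_o+d_i))² = 0.127
δf = √((∂f/∂d_o · δd_o)² + (∂f/∂d_i · δd_i)²) = √(0.0502 + 0.0360) = 0.294 cm
f = 23.2 cm, so δf/f = 0.294/23.2 = 0.0127.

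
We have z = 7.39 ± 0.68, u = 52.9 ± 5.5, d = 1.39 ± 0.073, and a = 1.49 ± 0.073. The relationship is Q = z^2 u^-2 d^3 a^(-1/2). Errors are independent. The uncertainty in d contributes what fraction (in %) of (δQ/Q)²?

24.2%

(δQ/Q)² = (2·δz/z)² + (-2·δu/u)² + (3·δd/d)² + (−½·δa/a)²
  z term: (2×0.0920)² = 0.0339
  u term: (-2×0.104)² = 0.0432
  d term: (3×0.0525)² = 0.0248
  a term: (-0.5×0.0490)² = 0.000600
Total = 0.103. Share from d = 0.0248/0.103 = 0.242.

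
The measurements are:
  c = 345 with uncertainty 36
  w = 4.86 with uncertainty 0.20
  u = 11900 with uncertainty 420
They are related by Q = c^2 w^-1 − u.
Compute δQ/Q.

0.415

Let p = c^2·w^-1 = 24500. δp/p = √((2·δc/c)² + (-1·δw/w)²) = √(0.0436 + 0.00169) = 0.213, so δp = 5210.
Q = p − u: δQ = √(δp² + δu²) = √(2.71e+07 + 1.76e+05) = 5230
Q = 12600, so δQ/Q = 5230/12600 = 0.415.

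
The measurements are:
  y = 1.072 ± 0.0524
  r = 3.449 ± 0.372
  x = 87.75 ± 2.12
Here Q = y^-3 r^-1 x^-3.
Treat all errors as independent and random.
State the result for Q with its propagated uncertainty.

Relative error in a monomial: (δQ/Q)² = Σ (nᵢ · δxᵢ/xᵢ)².
  (-3·δy/y)² = (-3×0.0489)² = 0.0215;  (-1·δr/r)² = (-1×0.108)² = 0.0116;  (-3·δx/x)² = (-3×0.0242)² = 0.00525
δQ/Q = √(0.0384) = 0.196
Q = 3.483e-07, so δQ = 0.196 × 3.483e-07 = 6.82e-08.

(3.483 ± 0.682) × 10^-7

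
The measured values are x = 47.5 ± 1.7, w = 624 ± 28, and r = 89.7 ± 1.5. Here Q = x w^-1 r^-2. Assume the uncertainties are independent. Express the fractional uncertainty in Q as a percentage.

Since Q is a product/quotient, work with relative uncertainties:
  (1·δx/x)² = (1×0.0358)² = 0.00128;  (-1·δw/w)² = (-1×0.0449)² = 0.00201;  (-2·δr/r)² = (-2×0.0167)² = 0.00112
δQ/Q = √(0.00441) = 0.0664

6.64%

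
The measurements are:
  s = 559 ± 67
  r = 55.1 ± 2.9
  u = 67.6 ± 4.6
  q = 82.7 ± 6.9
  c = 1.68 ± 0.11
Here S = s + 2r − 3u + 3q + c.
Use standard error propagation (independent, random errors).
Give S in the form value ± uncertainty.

S is a linear combination, so absolute uncertainties add in quadrature:
  (δs)² = 4490;  (2·δr)² = 33.6;  (3·δu)² = 190;  (3·δq)² = 428;  (δc)² = 0.0121
δS = √(5140) = 71.7
S = 716.

716 ± 71.7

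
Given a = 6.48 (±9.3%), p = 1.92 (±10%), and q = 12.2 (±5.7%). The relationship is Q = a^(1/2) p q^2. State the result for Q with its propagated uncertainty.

Q is a product of powers, so relative uncertainties combine in quadrature:
  (½·δa/a)² = (0.5×0.0930)² = 0.00216;  (1·δp/p)² = (1×0.100)² = 0.0100;  (2·δq/q)² = (2×0.0570)² = 0.0130
δQ/Q = √(0.0252) = 0.159
Q = 727, so δQ = 0.159 × 727 = 115.

727 ± 115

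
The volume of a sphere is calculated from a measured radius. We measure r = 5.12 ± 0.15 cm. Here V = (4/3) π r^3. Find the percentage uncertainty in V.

V ∝ r^3, so δV/V = |3| · δr/r = 3 × 0.0293 = 0.0879.

8.79%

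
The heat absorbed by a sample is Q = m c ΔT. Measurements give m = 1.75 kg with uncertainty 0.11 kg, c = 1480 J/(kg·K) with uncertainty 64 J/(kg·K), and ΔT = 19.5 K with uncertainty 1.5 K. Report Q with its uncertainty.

Since Q is a product/quotient, work with relative uncertainties:
  (1·δm/m)² = (1×0.0629)² = 0.00395;  (1·δc/c)² = (1×0.0432)² = 0.00187;  (1·δΔT/ΔT)² = (1×0.0769)² = 0.00592
δQ/Q = √(0.0117) = 0.108
Q = 50500 J, so δQ = 0.108 × 50500 = 5470 J.

50500 ± 5470 J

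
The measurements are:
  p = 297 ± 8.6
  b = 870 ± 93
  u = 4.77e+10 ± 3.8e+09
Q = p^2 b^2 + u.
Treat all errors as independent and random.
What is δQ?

1.53e+10

Let w = p^2·b^2 = 6.68e+10. δw/w = √((2·δp/p)² + (2·δb/b)²) = √(0.00335 + 0.0457) = 0.221, so δw = 1.48e+10.
Q = w + u: δQ = √(δw² + δu²) = √(2.19e+20 + 1.44e+19) = 1.53e+10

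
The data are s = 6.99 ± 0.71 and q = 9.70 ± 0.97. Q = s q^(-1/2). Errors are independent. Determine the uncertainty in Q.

Each factor contributes (exponent × relative error)² to (δQ/Q)²:
  (1·δs/s)² = (1×0.102)² = 0.0103;  (−½·δq/q)² = (-0.5×0.100)² = 0.00250
δQ/Q = √(0.0128) = 0.113
Q = 2.24, so δQ = 0.113 × 2.24 = 0.254.

0.254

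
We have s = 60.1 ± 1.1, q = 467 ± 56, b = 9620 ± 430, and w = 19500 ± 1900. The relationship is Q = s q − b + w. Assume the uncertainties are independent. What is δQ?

Let p = s·q = 28100. δp/p = √((1·δs/s)² + (1·δq/q)²) = √(0.000335 + 0.0144) = 0.121, so δp = 3400.
Q = p − b + w: δQ = √(δp² + δb² + δw²) = √(1.16e+07 + 1.85e+05 + 3.61e+06) = 3920

3920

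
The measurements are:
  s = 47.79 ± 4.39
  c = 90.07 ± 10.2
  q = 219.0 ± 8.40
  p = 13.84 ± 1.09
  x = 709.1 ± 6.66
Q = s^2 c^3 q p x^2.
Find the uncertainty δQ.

1.01e+18

Relative error in a monomial: (δQ/Q)² = Σ (nᵢ · δxᵢ/xᵢ)².
  (2·δs/s)² = (2×0.0919)² = 0.0338;  (3·δc/c)² = (3×0.113)² = 0.115;  (1·δq/q)² = (1×0.0384)² = 0.00147;  (1·δp/p)² = (1×0.0788)² = 0.00620;  (2·δx/x)² = (2×0.00939)² = 0.000353
δQ/Q = √(0.157) = 0.396
Q = 2.543e+18, so δQ = 0.396 × 2.543e+18 = 1.01e+18.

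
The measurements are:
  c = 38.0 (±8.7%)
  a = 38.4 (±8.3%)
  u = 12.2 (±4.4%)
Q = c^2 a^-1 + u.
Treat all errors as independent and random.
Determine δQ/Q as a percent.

Let p = c^2·a^-1 = 37.6. δp/p = √((2·δc/c)² + (-1·δa/a)²) = √(0.0303 + 0.00689) = 0.193, so δp = 7.25.
Q = p + u: δQ = √(δp² + δu²) = √(52.6 + 0.288) = 7.27
Q = 49.8, so δQ/Q = 7.27/49.8 = 0.146.

14.6%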